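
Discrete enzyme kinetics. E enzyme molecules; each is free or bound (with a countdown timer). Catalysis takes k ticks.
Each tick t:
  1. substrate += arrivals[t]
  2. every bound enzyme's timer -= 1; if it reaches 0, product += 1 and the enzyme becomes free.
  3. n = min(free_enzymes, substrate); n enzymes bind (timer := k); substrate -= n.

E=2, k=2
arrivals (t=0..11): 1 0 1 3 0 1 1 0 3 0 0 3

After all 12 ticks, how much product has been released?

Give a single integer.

t=0: arr=1 -> substrate=0 bound=1 product=0
t=1: arr=0 -> substrate=0 bound=1 product=0
t=2: arr=1 -> substrate=0 bound=1 product=1
t=3: arr=3 -> substrate=2 bound=2 product=1
t=4: arr=0 -> substrate=1 bound=2 product=2
t=5: arr=1 -> substrate=1 bound=2 product=3
t=6: arr=1 -> substrate=1 bound=2 product=4
t=7: arr=0 -> substrate=0 bound=2 product=5
t=8: arr=3 -> substrate=2 bound=2 product=6
t=9: arr=0 -> substrate=1 bound=2 product=7
t=10: arr=0 -> substrate=0 bound=2 product=8
t=11: arr=3 -> substrate=2 bound=2 product=9

Answer: 9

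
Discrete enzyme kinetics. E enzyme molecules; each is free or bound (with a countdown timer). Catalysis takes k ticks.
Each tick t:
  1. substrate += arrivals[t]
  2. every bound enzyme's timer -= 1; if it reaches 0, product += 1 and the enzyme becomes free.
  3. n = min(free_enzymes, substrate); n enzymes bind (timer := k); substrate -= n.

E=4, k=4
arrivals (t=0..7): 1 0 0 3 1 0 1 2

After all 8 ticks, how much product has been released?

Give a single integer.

t=0: arr=1 -> substrate=0 bound=1 product=0
t=1: arr=0 -> substrate=0 bound=1 product=0
t=2: arr=0 -> substrate=0 bound=1 product=0
t=3: arr=3 -> substrate=0 bound=4 product=0
t=4: arr=1 -> substrate=0 bound=4 product=1
t=5: arr=0 -> substrate=0 bound=4 product=1
t=6: arr=1 -> substrate=1 bound=4 product=1
t=7: arr=2 -> substrate=0 bound=4 product=4

Answer: 4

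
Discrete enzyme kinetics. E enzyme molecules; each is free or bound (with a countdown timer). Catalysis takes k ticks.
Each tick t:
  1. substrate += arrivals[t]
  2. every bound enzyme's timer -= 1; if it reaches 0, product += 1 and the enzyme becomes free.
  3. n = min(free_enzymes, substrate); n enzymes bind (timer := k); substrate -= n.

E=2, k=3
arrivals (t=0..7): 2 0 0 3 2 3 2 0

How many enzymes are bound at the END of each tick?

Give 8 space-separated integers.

Answer: 2 2 2 2 2 2 2 2

Derivation:
t=0: arr=2 -> substrate=0 bound=2 product=0
t=1: arr=0 -> substrate=0 bound=2 product=0
t=2: arr=0 -> substrate=0 bound=2 product=0
t=3: arr=3 -> substrate=1 bound=2 product=2
t=4: arr=2 -> substrate=3 bound=2 product=2
t=5: arr=3 -> substrate=6 bound=2 product=2
t=6: arr=2 -> substrate=6 bound=2 product=4
t=7: arr=0 -> substrate=6 bound=2 product=4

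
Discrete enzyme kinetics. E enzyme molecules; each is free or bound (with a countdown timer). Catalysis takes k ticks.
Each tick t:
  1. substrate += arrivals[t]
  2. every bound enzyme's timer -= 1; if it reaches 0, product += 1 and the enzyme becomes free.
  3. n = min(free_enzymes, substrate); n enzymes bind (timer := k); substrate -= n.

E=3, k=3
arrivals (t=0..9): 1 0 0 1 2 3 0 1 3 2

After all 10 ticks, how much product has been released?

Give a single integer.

t=0: arr=1 -> substrate=0 bound=1 product=0
t=1: arr=0 -> substrate=0 bound=1 product=0
t=2: arr=0 -> substrate=0 bound=1 product=0
t=3: arr=1 -> substrate=0 bound=1 product=1
t=4: arr=2 -> substrate=0 bound=3 product=1
t=5: arr=3 -> substrate=3 bound=3 product=1
t=6: arr=0 -> substrate=2 bound=3 product=2
t=7: arr=1 -> substrate=1 bound=3 product=4
t=8: arr=3 -> substrate=4 bound=3 product=4
t=9: arr=2 -> substrate=5 bound=3 product=5

Answer: 5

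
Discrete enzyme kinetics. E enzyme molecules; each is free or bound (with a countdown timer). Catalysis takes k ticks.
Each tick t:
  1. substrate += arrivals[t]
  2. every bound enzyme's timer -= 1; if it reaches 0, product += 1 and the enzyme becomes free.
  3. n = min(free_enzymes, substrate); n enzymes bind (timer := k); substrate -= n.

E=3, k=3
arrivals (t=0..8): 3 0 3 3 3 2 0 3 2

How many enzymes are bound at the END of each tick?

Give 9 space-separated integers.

Answer: 3 3 3 3 3 3 3 3 3

Derivation:
t=0: arr=3 -> substrate=0 bound=3 product=0
t=1: arr=0 -> substrate=0 bound=3 product=0
t=2: arr=3 -> substrate=3 bound=3 product=0
t=3: arr=3 -> substrate=3 bound=3 product=3
t=4: arr=3 -> substrate=6 bound=3 product=3
t=5: arr=2 -> substrate=8 bound=3 product=3
t=6: arr=0 -> substrate=5 bound=3 product=6
t=7: arr=3 -> substrate=8 bound=3 product=6
t=8: arr=2 -> substrate=10 bound=3 product=6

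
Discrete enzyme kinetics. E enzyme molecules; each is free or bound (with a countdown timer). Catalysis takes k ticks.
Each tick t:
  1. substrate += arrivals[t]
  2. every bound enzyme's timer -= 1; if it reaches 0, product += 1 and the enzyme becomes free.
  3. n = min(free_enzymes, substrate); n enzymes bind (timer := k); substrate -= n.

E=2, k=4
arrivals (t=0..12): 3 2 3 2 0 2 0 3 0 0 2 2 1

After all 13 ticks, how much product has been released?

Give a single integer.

Answer: 6

Derivation:
t=0: arr=3 -> substrate=1 bound=2 product=0
t=1: arr=2 -> substrate=3 bound=2 product=0
t=2: arr=3 -> substrate=6 bound=2 product=0
t=3: arr=2 -> substrate=8 bound=2 product=0
t=4: arr=0 -> substrate=6 bound=2 product=2
t=5: arr=2 -> substrate=8 bound=2 product=2
t=6: arr=0 -> substrate=8 bound=2 product=2
t=7: arr=3 -> substrate=11 bound=2 product=2
t=8: arr=0 -> substrate=9 bound=2 product=4
t=9: arr=0 -> substrate=9 bound=2 product=4
t=10: arr=2 -> substrate=11 bound=2 product=4
t=11: arr=2 -> substrate=13 bound=2 product=4
t=12: arr=1 -> substrate=12 bound=2 product=6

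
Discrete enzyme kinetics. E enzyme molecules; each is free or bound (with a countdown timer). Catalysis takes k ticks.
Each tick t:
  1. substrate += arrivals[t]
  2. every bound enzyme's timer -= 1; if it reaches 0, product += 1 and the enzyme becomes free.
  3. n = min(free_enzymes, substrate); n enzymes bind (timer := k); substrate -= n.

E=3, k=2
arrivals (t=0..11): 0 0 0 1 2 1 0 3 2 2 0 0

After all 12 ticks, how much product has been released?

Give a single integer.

Answer: 10

Derivation:
t=0: arr=0 -> substrate=0 bound=0 product=0
t=1: arr=0 -> substrate=0 bound=0 product=0
t=2: arr=0 -> substrate=0 bound=0 product=0
t=3: arr=1 -> substrate=0 bound=1 product=0
t=4: arr=2 -> substrate=0 bound=3 product=0
t=5: arr=1 -> substrate=0 bound=3 product=1
t=6: arr=0 -> substrate=0 bound=1 product=3
t=7: arr=3 -> substrate=0 bound=3 product=4
t=8: arr=2 -> substrate=2 bound=3 product=4
t=9: arr=2 -> substrate=1 bound=3 product=7
t=10: arr=0 -> substrate=1 bound=3 product=7
t=11: arr=0 -> substrate=0 bound=1 product=10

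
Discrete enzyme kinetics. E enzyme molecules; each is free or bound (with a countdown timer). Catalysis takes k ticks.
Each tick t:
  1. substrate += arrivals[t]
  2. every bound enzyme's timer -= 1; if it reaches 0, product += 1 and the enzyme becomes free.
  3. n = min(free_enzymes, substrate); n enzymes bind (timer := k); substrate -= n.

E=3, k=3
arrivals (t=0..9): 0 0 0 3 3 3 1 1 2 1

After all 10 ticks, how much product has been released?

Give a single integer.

Answer: 6

Derivation:
t=0: arr=0 -> substrate=0 bound=0 product=0
t=1: arr=0 -> substrate=0 bound=0 product=0
t=2: arr=0 -> substrate=0 bound=0 product=0
t=3: arr=3 -> substrate=0 bound=3 product=0
t=4: arr=3 -> substrate=3 bound=3 product=0
t=5: arr=3 -> substrate=6 bound=3 product=0
t=6: arr=1 -> substrate=4 bound=3 product=3
t=7: arr=1 -> substrate=5 bound=3 product=3
t=8: arr=2 -> substrate=7 bound=3 product=3
t=9: arr=1 -> substrate=5 bound=3 product=6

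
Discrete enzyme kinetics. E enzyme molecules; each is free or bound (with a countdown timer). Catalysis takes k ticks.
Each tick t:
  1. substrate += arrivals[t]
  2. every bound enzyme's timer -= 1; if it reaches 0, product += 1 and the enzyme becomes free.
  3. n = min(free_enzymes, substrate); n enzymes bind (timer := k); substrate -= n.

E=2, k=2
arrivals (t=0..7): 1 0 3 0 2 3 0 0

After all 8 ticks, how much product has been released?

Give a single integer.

Answer: 5

Derivation:
t=0: arr=1 -> substrate=0 bound=1 product=0
t=1: arr=0 -> substrate=0 bound=1 product=0
t=2: arr=3 -> substrate=1 bound=2 product=1
t=3: arr=0 -> substrate=1 bound=2 product=1
t=4: arr=2 -> substrate=1 bound=2 product=3
t=5: arr=3 -> substrate=4 bound=2 product=3
t=6: arr=0 -> substrate=2 bound=2 product=5
t=7: arr=0 -> substrate=2 bound=2 product=5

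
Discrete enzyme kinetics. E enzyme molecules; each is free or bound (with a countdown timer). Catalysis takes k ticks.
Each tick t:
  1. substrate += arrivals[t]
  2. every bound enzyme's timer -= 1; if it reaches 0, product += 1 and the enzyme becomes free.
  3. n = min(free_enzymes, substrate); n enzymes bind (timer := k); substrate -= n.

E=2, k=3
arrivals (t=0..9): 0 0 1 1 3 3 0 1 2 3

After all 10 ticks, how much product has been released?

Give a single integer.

t=0: arr=0 -> substrate=0 bound=0 product=0
t=1: arr=0 -> substrate=0 bound=0 product=0
t=2: arr=1 -> substrate=0 bound=1 product=0
t=3: arr=1 -> substrate=0 bound=2 product=0
t=4: arr=3 -> substrate=3 bound=2 product=0
t=5: arr=3 -> substrate=5 bound=2 product=1
t=6: arr=0 -> substrate=4 bound=2 product=2
t=7: arr=1 -> substrate=5 bound=2 product=2
t=8: arr=2 -> substrate=6 bound=2 product=3
t=9: arr=3 -> substrate=8 bound=2 product=4

Answer: 4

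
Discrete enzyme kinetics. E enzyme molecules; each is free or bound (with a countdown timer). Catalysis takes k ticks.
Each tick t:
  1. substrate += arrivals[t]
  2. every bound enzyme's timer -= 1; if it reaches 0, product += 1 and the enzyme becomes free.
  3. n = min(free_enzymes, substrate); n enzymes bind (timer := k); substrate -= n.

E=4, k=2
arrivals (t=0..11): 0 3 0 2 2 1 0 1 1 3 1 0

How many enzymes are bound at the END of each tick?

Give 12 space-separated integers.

t=0: arr=0 -> substrate=0 bound=0 product=0
t=1: arr=3 -> substrate=0 bound=3 product=0
t=2: arr=0 -> substrate=0 bound=3 product=0
t=3: arr=2 -> substrate=0 bound=2 product=3
t=4: arr=2 -> substrate=0 bound=4 product=3
t=5: arr=1 -> substrate=0 bound=3 product=5
t=6: arr=0 -> substrate=0 bound=1 product=7
t=7: arr=1 -> substrate=0 bound=1 product=8
t=8: arr=1 -> substrate=0 bound=2 product=8
t=9: arr=3 -> substrate=0 bound=4 product=9
t=10: arr=1 -> substrate=0 bound=4 product=10
t=11: arr=0 -> substrate=0 bound=1 product=13

Answer: 0 3 3 2 4 3 1 1 2 4 4 1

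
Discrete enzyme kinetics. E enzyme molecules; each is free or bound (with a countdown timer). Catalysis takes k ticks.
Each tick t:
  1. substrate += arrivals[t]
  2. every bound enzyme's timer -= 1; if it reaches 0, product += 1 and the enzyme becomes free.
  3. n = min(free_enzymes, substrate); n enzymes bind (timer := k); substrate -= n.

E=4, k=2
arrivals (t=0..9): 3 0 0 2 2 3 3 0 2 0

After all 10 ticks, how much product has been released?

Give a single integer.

t=0: arr=3 -> substrate=0 bound=3 product=0
t=1: arr=0 -> substrate=0 bound=3 product=0
t=2: arr=0 -> substrate=0 bound=0 product=3
t=3: arr=2 -> substrate=0 bound=2 product=3
t=4: arr=2 -> substrate=0 bound=4 product=3
t=5: arr=3 -> substrate=1 bound=4 product=5
t=6: arr=3 -> substrate=2 bound=4 product=7
t=7: arr=0 -> substrate=0 bound=4 product=9
t=8: arr=2 -> substrate=0 bound=4 product=11
t=9: arr=0 -> substrate=0 bound=2 product=13

Answer: 13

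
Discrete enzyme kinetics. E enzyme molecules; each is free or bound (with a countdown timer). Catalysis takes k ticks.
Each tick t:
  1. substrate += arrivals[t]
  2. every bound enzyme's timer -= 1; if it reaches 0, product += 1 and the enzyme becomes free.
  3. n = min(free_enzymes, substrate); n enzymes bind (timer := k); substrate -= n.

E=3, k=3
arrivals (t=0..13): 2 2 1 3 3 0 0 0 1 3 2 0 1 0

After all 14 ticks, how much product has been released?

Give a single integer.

Answer: 12

Derivation:
t=0: arr=2 -> substrate=0 bound=2 product=0
t=1: arr=2 -> substrate=1 bound=3 product=0
t=2: arr=1 -> substrate=2 bound=3 product=0
t=3: arr=3 -> substrate=3 bound=3 product=2
t=4: arr=3 -> substrate=5 bound=3 product=3
t=5: arr=0 -> substrate=5 bound=3 product=3
t=6: arr=0 -> substrate=3 bound=3 product=5
t=7: arr=0 -> substrate=2 bound=3 product=6
t=8: arr=1 -> substrate=3 bound=3 product=6
t=9: arr=3 -> substrate=4 bound=3 product=8
t=10: arr=2 -> substrate=5 bound=3 product=9
t=11: arr=0 -> substrate=5 bound=3 product=9
t=12: arr=1 -> substrate=4 bound=3 product=11
t=13: arr=0 -> substrate=3 bound=3 product=12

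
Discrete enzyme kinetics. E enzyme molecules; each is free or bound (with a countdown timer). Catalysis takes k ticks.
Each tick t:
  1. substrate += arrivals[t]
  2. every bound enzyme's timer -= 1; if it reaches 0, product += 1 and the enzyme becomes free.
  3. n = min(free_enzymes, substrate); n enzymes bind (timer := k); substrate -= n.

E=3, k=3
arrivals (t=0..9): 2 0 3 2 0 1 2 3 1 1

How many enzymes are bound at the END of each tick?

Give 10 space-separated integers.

t=0: arr=2 -> substrate=0 bound=2 product=0
t=1: arr=0 -> substrate=0 bound=2 product=0
t=2: arr=3 -> substrate=2 bound=3 product=0
t=3: arr=2 -> substrate=2 bound=3 product=2
t=4: arr=0 -> substrate=2 bound=3 product=2
t=5: arr=1 -> substrate=2 bound=3 product=3
t=6: arr=2 -> substrate=2 bound=3 product=5
t=7: arr=3 -> substrate=5 bound=3 product=5
t=8: arr=1 -> substrate=5 bound=3 product=6
t=9: arr=1 -> substrate=4 bound=3 product=8

Answer: 2 2 3 3 3 3 3 3 3 3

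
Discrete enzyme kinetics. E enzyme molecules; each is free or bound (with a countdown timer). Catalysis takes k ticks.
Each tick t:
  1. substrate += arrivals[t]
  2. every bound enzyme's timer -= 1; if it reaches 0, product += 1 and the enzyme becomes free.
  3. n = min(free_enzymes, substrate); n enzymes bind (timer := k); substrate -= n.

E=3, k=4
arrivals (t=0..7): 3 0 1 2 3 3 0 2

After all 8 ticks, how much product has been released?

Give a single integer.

Answer: 3

Derivation:
t=0: arr=3 -> substrate=0 bound=3 product=0
t=1: arr=0 -> substrate=0 bound=3 product=0
t=2: arr=1 -> substrate=1 bound=3 product=0
t=3: arr=2 -> substrate=3 bound=3 product=0
t=4: arr=3 -> substrate=3 bound=3 product=3
t=5: arr=3 -> substrate=6 bound=3 product=3
t=6: arr=0 -> substrate=6 bound=3 product=3
t=7: arr=2 -> substrate=8 bound=3 product=3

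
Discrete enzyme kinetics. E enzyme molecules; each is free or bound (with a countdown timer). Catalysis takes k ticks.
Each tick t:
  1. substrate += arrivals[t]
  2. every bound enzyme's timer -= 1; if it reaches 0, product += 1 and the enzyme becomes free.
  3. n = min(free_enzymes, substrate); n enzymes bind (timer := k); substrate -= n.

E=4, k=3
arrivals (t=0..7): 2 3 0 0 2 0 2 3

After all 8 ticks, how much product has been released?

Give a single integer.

Answer: 7

Derivation:
t=0: arr=2 -> substrate=0 bound=2 product=0
t=1: arr=3 -> substrate=1 bound=4 product=0
t=2: arr=0 -> substrate=1 bound=4 product=0
t=3: arr=0 -> substrate=0 bound=3 product=2
t=4: arr=2 -> substrate=0 bound=3 product=4
t=5: arr=0 -> substrate=0 bound=3 product=4
t=6: arr=2 -> substrate=0 bound=4 product=5
t=7: arr=3 -> substrate=1 bound=4 product=7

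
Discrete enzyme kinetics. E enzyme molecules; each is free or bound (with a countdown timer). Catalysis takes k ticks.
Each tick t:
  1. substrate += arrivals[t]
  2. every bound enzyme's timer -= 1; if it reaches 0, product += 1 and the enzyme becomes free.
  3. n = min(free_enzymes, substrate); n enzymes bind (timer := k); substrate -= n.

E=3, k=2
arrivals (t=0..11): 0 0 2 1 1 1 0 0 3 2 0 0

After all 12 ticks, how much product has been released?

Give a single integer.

Answer: 8

Derivation:
t=0: arr=0 -> substrate=0 bound=0 product=0
t=1: arr=0 -> substrate=0 bound=0 product=0
t=2: arr=2 -> substrate=0 bound=2 product=0
t=3: arr=1 -> substrate=0 bound=3 product=0
t=4: arr=1 -> substrate=0 bound=2 product=2
t=5: arr=1 -> substrate=0 bound=2 product=3
t=6: arr=0 -> substrate=0 bound=1 product=4
t=7: arr=0 -> substrate=0 bound=0 product=5
t=8: arr=3 -> substrate=0 bound=3 product=5
t=9: arr=2 -> substrate=2 bound=3 product=5
t=10: arr=0 -> substrate=0 bound=2 product=8
t=11: arr=0 -> substrate=0 bound=2 product=8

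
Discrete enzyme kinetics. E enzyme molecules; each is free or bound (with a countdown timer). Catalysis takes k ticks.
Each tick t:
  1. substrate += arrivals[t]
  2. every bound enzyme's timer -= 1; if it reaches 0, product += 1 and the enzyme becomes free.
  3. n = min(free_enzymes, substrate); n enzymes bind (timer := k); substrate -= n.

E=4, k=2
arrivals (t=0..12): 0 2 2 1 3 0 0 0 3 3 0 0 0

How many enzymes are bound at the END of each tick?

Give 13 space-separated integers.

Answer: 0 2 4 3 4 3 0 0 3 4 3 2 0

Derivation:
t=0: arr=0 -> substrate=0 bound=0 product=0
t=1: arr=2 -> substrate=0 bound=2 product=0
t=2: arr=2 -> substrate=0 bound=4 product=0
t=3: arr=1 -> substrate=0 bound=3 product=2
t=4: arr=3 -> substrate=0 bound=4 product=4
t=5: arr=0 -> substrate=0 bound=3 product=5
t=6: arr=0 -> substrate=0 bound=0 product=8
t=7: arr=0 -> substrate=0 bound=0 product=8
t=8: arr=3 -> substrate=0 bound=3 product=8
t=9: arr=3 -> substrate=2 bound=4 product=8
t=10: arr=0 -> substrate=0 bound=3 product=11
t=11: arr=0 -> substrate=0 bound=2 product=12
t=12: arr=0 -> substrate=0 bound=0 product=14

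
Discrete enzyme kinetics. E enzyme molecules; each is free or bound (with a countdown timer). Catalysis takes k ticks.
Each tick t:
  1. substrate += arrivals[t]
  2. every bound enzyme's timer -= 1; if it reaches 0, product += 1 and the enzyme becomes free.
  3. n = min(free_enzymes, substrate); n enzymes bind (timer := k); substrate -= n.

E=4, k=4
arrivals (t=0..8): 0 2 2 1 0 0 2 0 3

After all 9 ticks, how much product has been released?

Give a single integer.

Answer: 4

Derivation:
t=0: arr=0 -> substrate=0 bound=0 product=0
t=1: arr=2 -> substrate=0 bound=2 product=0
t=2: arr=2 -> substrate=0 bound=4 product=0
t=3: arr=1 -> substrate=1 bound=4 product=0
t=4: arr=0 -> substrate=1 bound=4 product=0
t=5: arr=0 -> substrate=0 bound=3 product=2
t=6: arr=2 -> substrate=0 bound=3 product=4
t=7: arr=0 -> substrate=0 bound=3 product=4
t=8: arr=3 -> substrate=2 bound=4 product=4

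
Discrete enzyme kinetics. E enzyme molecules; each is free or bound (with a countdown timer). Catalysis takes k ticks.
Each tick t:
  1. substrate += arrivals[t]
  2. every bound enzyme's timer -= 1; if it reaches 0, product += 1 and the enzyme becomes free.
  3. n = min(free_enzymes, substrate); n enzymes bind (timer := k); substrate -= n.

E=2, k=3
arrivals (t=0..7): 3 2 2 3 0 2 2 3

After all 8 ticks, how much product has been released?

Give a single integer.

t=0: arr=3 -> substrate=1 bound=2 product=0
t=1: arr=2 -> substrate=3 bound=2 product=0
t=2: arr=2 -> substrate=5 bound=2 product=0
t=3: arr=3 -> substrate=6 bound=2 product=2
t=4: arr=0 -> substrate=6 bound=2 product=2
t=5: arr=2 -> substrate=8 bound=2 product=2
t=6: arr=2 -> substrate=8 bound=2 product=4
t=7: arr=3 -> substrate=11 bound=2 product=4

Answer: 4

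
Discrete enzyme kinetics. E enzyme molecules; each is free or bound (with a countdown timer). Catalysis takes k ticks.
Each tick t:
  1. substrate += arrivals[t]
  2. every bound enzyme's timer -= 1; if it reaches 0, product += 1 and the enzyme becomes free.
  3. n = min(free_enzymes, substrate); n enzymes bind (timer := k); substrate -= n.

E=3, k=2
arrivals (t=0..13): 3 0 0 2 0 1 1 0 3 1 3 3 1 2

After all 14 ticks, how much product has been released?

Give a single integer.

Answer: 13

Derivation:
t=0: arr=3 -> substrate=0 bound=3 product=0
t=1: arr=0 -> substrate=0 bound=3 product=0
t=2: arr=0 -> substrate=0 bound=0 product=3
t=3: arr=2 -> substrate=0 bound=2 product=3
t=4: arr=0 -> substrate=0 bound=2 product=3
t=5: arr=1 -> substrate=0 bound=1 product=5
t=6: arr=1 -> substrate=0 bound=2 product=5
t=7: arr=0 -> substrate=0 bound=1 product=6
t=8: arr=3 -> substrate=0 bound=3 product=7
t=9: arr=1 -> substrate=1 bound=3 product=7
t=10: arr=3 -> substrate=1 bound=3 product=10
t=11: arr=3 -> substrate=4 bound=3 product=10
t=12: arr=1 -> substrate=2 bound=3 product=13
t=13: arr=2 -> substrate=4 bound=3 product=13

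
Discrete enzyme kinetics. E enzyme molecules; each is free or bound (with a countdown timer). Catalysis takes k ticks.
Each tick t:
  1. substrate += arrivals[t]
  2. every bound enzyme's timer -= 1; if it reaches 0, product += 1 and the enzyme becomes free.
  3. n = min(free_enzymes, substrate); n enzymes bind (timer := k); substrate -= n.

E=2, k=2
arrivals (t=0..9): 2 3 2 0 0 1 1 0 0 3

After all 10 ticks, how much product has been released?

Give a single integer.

t=0: arr=2 -> substrate=0 bound=2 product=0
t=1: arr=3 -> substrate=3 bound=2 product=0
t=2: arr=2 -> substrate=3 bound=2 product=2
t=3: arr=0 -> substrate=3 bound=2 product=2
t=4: arr=0 -> substrate=1 bound=2 product=4
t=5: arr=1 -> substrate=2 bound=2 product=4
t=6: arr=1 -> substrate=1 bound=2 product=6
t=7: arr=0 -> substrate=1 bound=2 product=6
t=8: arr=0 -> substrate=0 bound=1 product=8
t=9: arr=3 -> substrate=2 bound=2 product=8

Answer: 8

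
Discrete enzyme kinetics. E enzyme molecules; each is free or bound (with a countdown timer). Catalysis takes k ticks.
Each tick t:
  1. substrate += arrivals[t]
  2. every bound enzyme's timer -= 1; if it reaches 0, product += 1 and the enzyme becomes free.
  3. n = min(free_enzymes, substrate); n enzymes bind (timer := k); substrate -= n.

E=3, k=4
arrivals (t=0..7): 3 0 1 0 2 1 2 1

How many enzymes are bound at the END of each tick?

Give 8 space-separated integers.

t=0: arr=3 -> substrate=0 bound=3 product=0
t=1: arr=0 -> substrate=0 bound=3 product=0
t=2: arr=1 -> substrate=1 bound=3 product=0
t=3: arr=0 -> substrate=1 bound=3 product=0
t=4: arr=2 -> substrate=0 bound=3 product=3
t=5: arr=1 -> substrate=1 bound=3 product=3
t=6: arr=2 -> substrate=3 bound=3 product=3
t=7: arr=1 -> substrate=4 bound=3 product=3

Answer: 3 3 3 3 3 3 3 3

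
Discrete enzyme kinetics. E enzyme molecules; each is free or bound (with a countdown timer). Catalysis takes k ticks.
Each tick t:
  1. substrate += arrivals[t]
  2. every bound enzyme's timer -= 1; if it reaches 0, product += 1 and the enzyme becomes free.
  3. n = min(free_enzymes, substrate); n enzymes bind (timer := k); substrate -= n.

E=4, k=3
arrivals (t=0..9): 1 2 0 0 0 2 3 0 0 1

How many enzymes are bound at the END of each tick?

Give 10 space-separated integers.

Answer: 1 3 3 2 0 2 4 4 3 2

Derivation:
t=0: arr=1 -> substrate=0 bound=1 product=0
t=1: arr=2 -> substrate=0 bound=3 product=0
t=2: arr=0 -> substrate=0 bound=3 product=0
t=3: arr=0 -> substrate=0 bound=2 product=1
t=4: arr=0 -> substrate=0 bound=0 product=3
t=5: arr=2 -> substrate=0 bound=2 product=3
t=6: arr=3 -> substrate=1 bound=4 product=3
t=7: arr=0 -> substrate=1 bound=4 product=3
t=8: arr=0 -> substrate=0 bound=3 product=5
t=9: arr=1 -> substrate=0 bound=2 product=7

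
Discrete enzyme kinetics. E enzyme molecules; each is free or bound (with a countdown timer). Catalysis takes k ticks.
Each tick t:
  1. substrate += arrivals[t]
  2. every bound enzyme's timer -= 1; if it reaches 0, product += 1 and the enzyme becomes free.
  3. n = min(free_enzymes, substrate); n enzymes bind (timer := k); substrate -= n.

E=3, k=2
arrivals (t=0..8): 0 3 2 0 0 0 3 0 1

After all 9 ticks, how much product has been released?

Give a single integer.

t=0: arr=0 -> substrate=0 bound=0 product=0
t=1: arr=3 -> substrate=0 bound=3 product=0
t=2: arr=2 -> substrate=2 bound=3 product=0
t=3: arr=0 -> substrate=0 bound=2 product=3
t=4: arr=0 -> substrate=0 bound=2 product=3
t=5: arr=0 -> substrate=0 bound=0 product=5
t=6: arr=3 -> substrate=0 bound=3 product=5
t=7: arr=0 -> substrate=0 bound=3 product=5
t=8: arr=1 -> substrate=0 bound=1 product=8

Answer: 8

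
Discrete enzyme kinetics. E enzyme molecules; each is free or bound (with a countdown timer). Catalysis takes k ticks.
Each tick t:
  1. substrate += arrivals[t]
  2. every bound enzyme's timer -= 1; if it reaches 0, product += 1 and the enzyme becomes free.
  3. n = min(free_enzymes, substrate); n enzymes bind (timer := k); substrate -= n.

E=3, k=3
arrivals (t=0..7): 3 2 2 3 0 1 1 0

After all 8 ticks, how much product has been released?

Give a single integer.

Answer: 6

Derivation:
t=0: arr=3 -> substrate=0 bound=3 product=0
t=1: arr=2 -> substrate=2 bound=3 product=0
t=2: arr=2 -> substrate=4 bound=3 product=0
t=3: arr=3 -> substrate=4 bound=3 product=3
t=4: arr=0 -> substrate=4 bound=3 product=3
t=5: arr=1 -> substrate=5 bound=3 product=3
t=6: arr=1 -> substrate=3 bound=3 product=6
t=7: arr=0 -> substrate=3 bound=3 product=6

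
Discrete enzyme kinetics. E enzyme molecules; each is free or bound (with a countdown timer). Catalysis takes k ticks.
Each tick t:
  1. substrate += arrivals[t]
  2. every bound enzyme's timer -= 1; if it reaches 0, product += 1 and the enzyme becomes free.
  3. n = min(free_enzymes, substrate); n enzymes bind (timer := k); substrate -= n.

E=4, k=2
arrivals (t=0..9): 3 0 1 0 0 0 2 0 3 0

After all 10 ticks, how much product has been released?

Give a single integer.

Answer: 6

Derivation:
t=0: arr=3 -> substrate=0 bound=3 product=0
t=1: arr=0 -> substrate=0 bound=3 product=0
t=2: arr=1 -> substrate=0 bound=1 product=3
t=3: arr=0 -> substrate=0 bound=1 product=3
t=4: arr=0 -> substrate=0 bound=0 product=4
t=5: arr=0 -> substrate=0 bound=0 product=4
t=6: arr=2 -> substrate=0 bound=2 product=4
t=7: arr=0 -> substrate=0 bound=2 product=4
t=8: arr=3 -> substrate=0 bound=3 product=6
t=9: arr=0 -> substrate=0 bound=3 product=6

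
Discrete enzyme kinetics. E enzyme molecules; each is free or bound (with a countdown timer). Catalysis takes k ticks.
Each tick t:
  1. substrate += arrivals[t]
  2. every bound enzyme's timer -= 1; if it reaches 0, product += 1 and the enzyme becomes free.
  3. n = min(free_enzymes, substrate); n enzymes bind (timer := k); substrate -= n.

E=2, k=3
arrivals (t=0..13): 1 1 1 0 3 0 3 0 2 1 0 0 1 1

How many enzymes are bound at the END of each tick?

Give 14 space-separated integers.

Answer: 1 2 2 2 2 2 2 2 2 2 2 2 2 2

Derivation:
t=0: arr=1 -> substrate=0 bound=1 product=0
t=1: arr=1 -> substrate=0 bound=2 product=0
t=2: arr=1 -> substrate=1 bound=2 product=0
t=3: arr=0 -> substrate=0 bound=2 product=1
t=4: arr=3 -> substrate=2 bound=2 product=2
t=5: arr=0 -> substrate=2 bound=2 product=2
t=6: arr=3 -> substrate=4 bound=2 product=3
t=7: arr=0 -> substrate=3 bound=2 product=4
t=8: arr=2 -> substrate=5 bound=2 product=4
t=9: arr=1 -> substrate=5 bound=2 product=5
t=10: arr=0 -> substrate=4 bound=2 product=6
t=11: arr=0 -> substrate=4 bound=2 product=6
t=12: arr=1 -> substrate=4 bound=2 product=7
t=13: arr=1 -> substrate=4 bound=2 product=8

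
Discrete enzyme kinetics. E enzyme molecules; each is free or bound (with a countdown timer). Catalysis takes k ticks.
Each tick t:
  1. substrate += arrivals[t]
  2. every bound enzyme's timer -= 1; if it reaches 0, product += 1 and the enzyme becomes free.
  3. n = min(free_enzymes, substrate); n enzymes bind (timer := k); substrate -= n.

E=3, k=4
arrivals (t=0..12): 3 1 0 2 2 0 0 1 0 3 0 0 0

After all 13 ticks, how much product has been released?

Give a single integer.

Answer: 9

Derivation:
t=0: arr=3 -> substrate=0 bound=3 product=0
t=1: arr=1 -> substrate=1 bound=3 product=0
t=2: arr=0 -> substrate=1 bound=3 product=0
t=3: arr=2 -> substrate=3 bound=3 product=0
t=4: arr=2 -> substrate=2 bound=3 product=3
t=5: arr=0 -> substrate=2 bound=3 product=3
t=6: arr=0 -> substrate=2 bound=3 product=3
t=7: arr=1 -> substrate=3 bound=3 product=3
t=8: arr=0 -> substrate=0 bound=3 product=6
t=9: arr=3 -> substrate=3 bound=3 product=6
t=10: arr=0 -> substrate=3 bound=3 product=6
t=11: arr=0 -> substrate=3 bound=3 product=6
t=12: arr=0 -> substrate=0 bound=3 product=9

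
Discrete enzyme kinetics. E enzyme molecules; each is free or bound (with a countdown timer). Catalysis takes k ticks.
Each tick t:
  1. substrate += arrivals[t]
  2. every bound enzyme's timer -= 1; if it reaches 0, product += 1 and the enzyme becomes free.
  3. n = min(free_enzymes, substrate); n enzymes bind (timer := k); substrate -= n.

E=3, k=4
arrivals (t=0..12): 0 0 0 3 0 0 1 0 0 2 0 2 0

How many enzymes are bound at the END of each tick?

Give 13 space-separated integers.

t=0: arr=0 -> substrate=0 bound=0 product=0
t=1: arr=0 -> substrate=0 bound=0 product=0
t=2: arr=0 -> substrate=0 bound=0 product=0
t=3: arr=3 -> substrate=0 bound=3 product=0
t=4: arr=0 -> substrate=0 bound=3 product=0
t=5: arr=0 -> substrate=0 bound=3 product=0
t=6: arr=1 -> substrate=1 bound=3 product=0
t=7: arr=0 -> substrate=0 bound=1 product=3
t=8: arr=0 -> substrate=0 bound=1 product=3
t=9: arr=2 -> substrate=0 bound=3 product=3
t=10: arr=0 -> substrate=0 bound=3 product=3
t=11: arr=2 -> substrate=1 bound=3 product=4
t=12: arr=0 -> substrate=1 bound=3 product=4

Answer: 0 0 0 3 3 3 3 1 1 3 3 3 3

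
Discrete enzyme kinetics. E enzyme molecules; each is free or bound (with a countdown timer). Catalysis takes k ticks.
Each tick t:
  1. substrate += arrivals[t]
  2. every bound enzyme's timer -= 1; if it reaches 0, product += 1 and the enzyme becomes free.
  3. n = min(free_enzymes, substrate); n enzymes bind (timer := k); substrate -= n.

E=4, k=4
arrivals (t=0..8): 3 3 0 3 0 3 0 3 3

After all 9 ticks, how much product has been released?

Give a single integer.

t=0: arr=3 -> substrate=0 bound=3 product=0
t=1: arr=3 -> substrate=2 bound=4 product=0
t=2: arr=0 -> substrate=2 bound=4 product=0
t=3: arr=3 -> substrate=5 bound=4 product=0
t=4: arr=0 -> substrate=2 bound=4 product=3
t=5: arr=3 -> substrate=4 bound=4 product=4
t=6: arr=0 -> substrate=4 bound=4 product=4
t=7: arr=3 -> substrate=7 bound=4 product=4
t=8: arr=3 -> substrate=7 bound=4 product=7

Answer: 7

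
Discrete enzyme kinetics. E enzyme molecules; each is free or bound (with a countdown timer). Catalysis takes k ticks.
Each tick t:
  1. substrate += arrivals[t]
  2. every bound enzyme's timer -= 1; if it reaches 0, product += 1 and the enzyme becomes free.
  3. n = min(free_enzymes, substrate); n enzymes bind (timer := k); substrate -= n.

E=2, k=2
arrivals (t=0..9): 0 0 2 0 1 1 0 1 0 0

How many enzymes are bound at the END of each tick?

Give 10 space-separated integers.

Answer: 0 0 2 2 1 2 1 1 1 0

Derivation:
t=0: arr=0 -> substrate=0 bound=0 product=0
t=1: arr=0 -> substrate=0 bound=0 product=0
t=2: arr=2 -> substrate=0 bound=2 product=0
t=3: arr=0 -> substrate=0 bound=2 product=0
t=4: arr=1 -> substrate=0 bound=1 product=2
t=5: arr=1 -> substrate=0 bound=2 product=2
t=6: arr=0 -> substrate=0 bound=1 product=3
t=7: arr=1 -> substrate=0 bound=1 product=4
t=8: arr=0 -> substrate=0 bound=1 product=4
t=9: arr=0 -> substrate=0 bound=0 product=5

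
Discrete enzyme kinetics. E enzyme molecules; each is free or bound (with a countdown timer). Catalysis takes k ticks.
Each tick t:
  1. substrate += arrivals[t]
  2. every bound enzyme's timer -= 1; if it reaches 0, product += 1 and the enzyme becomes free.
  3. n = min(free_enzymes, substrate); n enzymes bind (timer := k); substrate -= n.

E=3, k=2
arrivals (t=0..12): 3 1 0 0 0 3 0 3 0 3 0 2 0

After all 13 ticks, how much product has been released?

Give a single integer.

Answer: 13

Derivation:
t=0: arr=3 -> substrate=0 bound=3 product=0
t=1: arr=1 -> substrate=1 bound=3 product=0
t=2: arr=0 -> substrate=0 bound=1 product=3
t=3: arr=0 -> substrate=0 bound=1 product=3
t=4: arr=0 -> substrate=0 bound=0 product=4
t=5: arr=3 -> substrate=0 bound=3 product=4
t=6: arr=0 -> substrate=0 bound=3 product=4
t=7: arr=3 -> substrate=0 bound=3 product=7
t=8: arr=0 -> substrate=0 bound=3 product=7
t=9: arr=3 -> substrate=0 bound=3 product=10
t=10: arr=0 -> substrate=0 bound=3 product=10
t=11: arr=2 -> substrate=0 bound=2 product=13
t=12: arr=0 -> substrate=0 bound=2 product=13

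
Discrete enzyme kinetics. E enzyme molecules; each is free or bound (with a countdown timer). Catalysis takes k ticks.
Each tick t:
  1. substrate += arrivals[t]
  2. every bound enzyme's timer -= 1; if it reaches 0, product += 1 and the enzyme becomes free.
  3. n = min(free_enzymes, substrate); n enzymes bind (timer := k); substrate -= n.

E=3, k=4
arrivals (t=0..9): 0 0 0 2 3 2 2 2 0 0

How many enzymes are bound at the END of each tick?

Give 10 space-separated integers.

Answer: 0 0 0 2 3 3 3 3 3 3

Derivation:
t=0: arr=0 -> substrate=0 bound=0 product=0
t=1: arr=0 -> substrate=0 bound=0 product=0
t=2: arr=0 -> substrate=0 bound=0 product=0
t=3: arr=2 -> substrate=0 bound=2 product=0
t=4: arr=3 -> substrate=2 bound=3 product=0
t=5: arr=2 -> substrate=4 bound=3 product=0
t=6: arr=2 -> substrate=6 bound=3 product=0
t=7: arr=2 -> substrate=6 bound=3 product=2
t=8: arr=0 -> substrate=5 bound=3 product=3
t=9: arr=0 -> substrate=5 bound=3 product=3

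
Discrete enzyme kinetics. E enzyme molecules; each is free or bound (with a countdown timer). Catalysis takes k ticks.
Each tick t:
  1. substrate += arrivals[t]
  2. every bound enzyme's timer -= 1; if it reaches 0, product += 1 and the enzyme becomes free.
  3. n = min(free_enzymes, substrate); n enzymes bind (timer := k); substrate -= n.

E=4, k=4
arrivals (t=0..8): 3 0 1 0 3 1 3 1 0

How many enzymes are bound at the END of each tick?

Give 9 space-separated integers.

Answer: 3 3 4 4 4 4 4 4 4

Derivation:
t=0: arr=3 -> substrate=0 bound=3 product=0
t=1: arr=0 -> substrate=0 bound=3 product=0
t=2: arr=1 -> substrate=0 bound=4 product=0
t=3: arr=0 -> substrate=0 bound=4 product=0
t=4: arr=3 -> substrate=0 bound=4 product=3
t=5: arr=1 -> substrate=1 bound=4 product=3
t=6: arr=3 -> substrate=3 bound=4 product=4
t=7: arr=1 -> substrate=4 bound=4 product=4
t=8: arr=0 -> substrate=1 bound=4 product=7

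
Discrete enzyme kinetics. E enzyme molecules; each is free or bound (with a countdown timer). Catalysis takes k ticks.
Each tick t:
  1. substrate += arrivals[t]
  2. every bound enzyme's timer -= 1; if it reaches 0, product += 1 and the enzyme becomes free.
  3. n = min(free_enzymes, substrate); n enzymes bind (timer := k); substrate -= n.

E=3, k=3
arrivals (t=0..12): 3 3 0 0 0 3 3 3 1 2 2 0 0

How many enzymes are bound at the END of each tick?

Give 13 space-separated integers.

Answer: 3 3 3 3 3 3 3 3 3 3 3 3 3

Derivation:
t=0: arr=3 -> substrate=0 bound=3 product=0
t=1: arr=3 -> substrate=3 bound=3 product=0
t=2: arr=0 -> substrate=3 bound=3 product=0
t=3: arr=0 -> substrate=0 bound=3 product=3
t=4: arr=0 -> substrate=0 bound=3 product=3
t=5: arr=3 -> substrate=3 bound=3 product=3
t=6: arr=3 -> substrate=3 bound=3 product=6
t=7: arr=3 -> substrate=6 bound=3 product=6
t=8: arr=1 -> substrate=7 bound=3 product=6
t=9: arr=2 -> substrate=6 bound=3 product=9
t=10: arr=2 -> substrate=8 bound=3 product=9
t=11: arr=0 -> substrate=8 bound=3 product=9
t=12: arr=0 -> substrate=5 bound=3 product=12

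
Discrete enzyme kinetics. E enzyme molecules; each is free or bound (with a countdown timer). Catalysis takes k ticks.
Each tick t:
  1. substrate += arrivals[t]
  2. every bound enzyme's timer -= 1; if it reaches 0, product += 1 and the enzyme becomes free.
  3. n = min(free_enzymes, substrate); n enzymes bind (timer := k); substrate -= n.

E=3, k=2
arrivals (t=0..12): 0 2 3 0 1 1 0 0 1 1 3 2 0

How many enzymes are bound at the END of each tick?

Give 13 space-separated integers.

Answer: 0 2 3 3 3 2 1 0 1 2 3 3 3

Derivation:
t=0: arr=0 -> substrate=0 bound=0 product=0
t=1: arr=2 -> substrate=0 bound=2 product=0
t=2: arr=3 -> substrate=2 bound=3 product=0
t=3: arr=0 -> substrate=0 bound=3 product=2
t=4: arr=1 -> substrate=0 bound=3 product=3
t=5: arr=1 -> substrate=0 bound=2 product=5
t=6: arr=0 -> substrate=0 bound=1 product=6
t=7: arr=0 -> substrate=0 bound=0 product=7
t=8: arr=1 -> substrate=0 bound=1 product=7
t=9: arr=1 -> substrate=0 bound=2 product=7
t=10: arr=3 -> substrate=1 bound=3 product=8
t=11: arr=2 -> substrate=2 bound=3 product=9
t=12: arr=0 -> substrate=0 bound=3 product=11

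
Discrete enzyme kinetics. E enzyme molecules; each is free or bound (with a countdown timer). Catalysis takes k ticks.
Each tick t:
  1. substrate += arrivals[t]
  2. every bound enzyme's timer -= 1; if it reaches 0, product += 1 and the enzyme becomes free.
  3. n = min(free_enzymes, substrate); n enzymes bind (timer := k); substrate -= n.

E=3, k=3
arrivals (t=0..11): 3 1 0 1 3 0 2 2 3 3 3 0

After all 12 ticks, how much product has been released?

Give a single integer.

t=0: arr=3 -> substrate=0 bound=3 product=0
t=1: arr=1 -> substrate=1 bound=3 product=0
t=2: arr=0 -> substrate=1 bound=3 product=0
t=3: arr=1 -> substrate=0 bound=2 product=3
t=4: arr=3 -> substrate=2 bound=3 product=3
t=5: arr=0 -> substrate=2 bound=3 product=3
t=6: arr=2 -> substrate=2 bound=3 product=5
t=7: arr=2 -> substrate=3 bound=3 product=6
t=8: arr=3 -> substrate=6 bound=3 product=6
t=9: arr=3 -> substrate=7 bound=3 product=8
t=10: arr=3 -> substrate=9 bound=3 product=9
t=11: arr=0 -> substrate=9 bound=3 product=9

Answer: 9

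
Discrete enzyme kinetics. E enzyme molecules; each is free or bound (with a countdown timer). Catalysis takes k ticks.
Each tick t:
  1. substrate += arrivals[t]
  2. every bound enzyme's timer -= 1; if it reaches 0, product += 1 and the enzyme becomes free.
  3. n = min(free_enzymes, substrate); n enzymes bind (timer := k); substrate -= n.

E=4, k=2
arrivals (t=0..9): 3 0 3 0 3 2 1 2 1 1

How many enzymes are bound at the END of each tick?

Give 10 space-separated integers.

t=0: arr=3 -> substrate=0 bound=3 product=0
t=1: arr=0 -> substrate=0 bound=3 product=0
t=2: arr=3 -> substrate=0 bound=3 product=3
t=3: arr=0 -> substrate=0 bound=3 product=3
t=4: arr=3 -> substrate=0 bound=3 product=6
t=5: arr=2 -> substrate=1 bound=4 product=6
t=6: arr=1 -> substrate=0 bound=3 product=9
t=7: arr=2 -> substrate=0 bound=4 product=10
t=8: arr=1 -> substrate=0 bound=3 product=12
t=9: arr=1 -> substrate=0 bound=2 product=14

Answer: 3 3 3 3 3 4 3 4 3 2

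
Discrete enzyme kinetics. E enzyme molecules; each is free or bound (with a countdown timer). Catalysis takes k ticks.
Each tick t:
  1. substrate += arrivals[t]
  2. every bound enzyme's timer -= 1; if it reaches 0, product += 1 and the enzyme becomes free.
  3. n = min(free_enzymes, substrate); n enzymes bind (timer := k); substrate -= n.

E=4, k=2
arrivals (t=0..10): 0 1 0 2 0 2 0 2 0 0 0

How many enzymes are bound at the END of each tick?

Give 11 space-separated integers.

Answer: 0 1 1 2 2 2 2 2 2 0 0

Derivation:
t=0: arr=0 -> substrate=0 bound=0 product=0
t=1: arr=1 -> substrate=0 bound=1 product=0
t=2: arr=0 -> substrate=0 bound=1 product=0
t=3: arr=2 -> substrate=0 bound=2 product=1
t=4: arr=0 -> substrate=0 bound=2 product=1
t=5: arr=2 -> substrate=0 bound=2 product=3
t=6: arr=0 -> substrate=0 bound=2 product=3
t=7: arr=2 -> substrate=0 bound=2 product=5
t=8: arr=0 -> substrate=0 bound=2 product=5
t=9: arr=0 -> substrate=0 bound=0 product=7
t=10: arr=0 -> substrate=0 bound=0 product=7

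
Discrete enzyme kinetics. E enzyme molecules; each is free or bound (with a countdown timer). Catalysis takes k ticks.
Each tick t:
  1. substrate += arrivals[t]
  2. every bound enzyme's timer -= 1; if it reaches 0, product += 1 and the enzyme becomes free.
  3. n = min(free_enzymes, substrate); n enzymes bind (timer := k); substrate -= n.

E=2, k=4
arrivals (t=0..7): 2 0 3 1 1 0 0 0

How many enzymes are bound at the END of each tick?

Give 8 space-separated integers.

t=0: arr=2 -> substrate=0 bound=2 product=0
t=1: arr=0 -> substrate=0 bound=2 product=0
t=2: arr=3 -> substrate=3 bound=2 product=0
t=3: arr=1 -> substrate=4 bound=2 product=0
t=4: arr=1 -> substrate=3 bound=2 product=2
t=5: arr=0 -> substrate=3 bound=2 product=2
t=6: arr=0 -> substrate=3 bound=2 product=2
t=7: arr=0 -> substrate=3 bound=2 product=2

Answer: 2 2 2 2 2 2 2 2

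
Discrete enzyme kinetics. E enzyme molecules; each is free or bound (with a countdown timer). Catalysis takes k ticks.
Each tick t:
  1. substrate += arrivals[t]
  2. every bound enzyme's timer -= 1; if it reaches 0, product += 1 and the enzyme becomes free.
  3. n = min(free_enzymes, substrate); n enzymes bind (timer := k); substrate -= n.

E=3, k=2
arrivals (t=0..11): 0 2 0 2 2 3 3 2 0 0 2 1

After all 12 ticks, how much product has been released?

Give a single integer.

t=0: arr=0 -> substrate=0 bound=0 product=0
t=1: arr=2 -> substrate=0 bound=2 product=0
t=2: arr=0 -> substrate=0 bound=2 product=0
t=3: arr=2 -> substrate=0 bound=2 product=2
t=4: arr=2 -> substrate=1 bound=3 product=2
t=5: arr=3 -> substrate=2 bound=3 product=4
t=6: arr=3 -> substrate=4 bound=3 product=5
t=7: arr=2 -> substrate=4 bound=3 product=7
t=8: arr=0 -> substrate=3 bound=3 product=8
t=9: arr=0 -> substrate=1 bound=3 product=10
t=10: arr=2 -> substrate=2 bound=3 product=11
t=11: arr=1 -> substrate=1 bound=3 product=13

Answer: 13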